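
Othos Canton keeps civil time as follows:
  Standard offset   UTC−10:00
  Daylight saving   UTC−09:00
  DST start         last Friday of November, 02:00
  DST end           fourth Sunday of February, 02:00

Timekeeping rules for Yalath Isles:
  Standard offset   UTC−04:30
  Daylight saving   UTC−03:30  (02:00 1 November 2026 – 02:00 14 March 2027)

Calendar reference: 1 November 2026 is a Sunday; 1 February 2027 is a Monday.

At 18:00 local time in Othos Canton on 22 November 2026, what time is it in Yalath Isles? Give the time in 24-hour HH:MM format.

00:30

1 November 2026 is a Sunday, so Fridays fall on 6, 13, 20, 27; the last is November 27.
1 February 2027 is a Monday, so the first Sunday is February 7 and the fourth is February 28.
22 November 2026 does not fall between 27 November 2026 and 28 February 2027, so daylight saving is not in effect and Othos Canton is at UTC−10:00.
18:00 Othos Canton + 10h = 04:00 UTC (rolling into the next day, 23 November 2026).
At the standard offset (UTC−04:30), 04:00 UTC − 4h30m = 23:30 Yalath Isles standard time (rolling into the previous day, 22 November 2026).
The standard-time date in Yalath Isles, 22 November 2026, lies within the daylight-saving period (1 November 2026 – 14 March 2027), so Yalath Isles is on daylight time, UTC−03:30.
04:00 UTC − 3h30m = 00:30 Yalath Isles.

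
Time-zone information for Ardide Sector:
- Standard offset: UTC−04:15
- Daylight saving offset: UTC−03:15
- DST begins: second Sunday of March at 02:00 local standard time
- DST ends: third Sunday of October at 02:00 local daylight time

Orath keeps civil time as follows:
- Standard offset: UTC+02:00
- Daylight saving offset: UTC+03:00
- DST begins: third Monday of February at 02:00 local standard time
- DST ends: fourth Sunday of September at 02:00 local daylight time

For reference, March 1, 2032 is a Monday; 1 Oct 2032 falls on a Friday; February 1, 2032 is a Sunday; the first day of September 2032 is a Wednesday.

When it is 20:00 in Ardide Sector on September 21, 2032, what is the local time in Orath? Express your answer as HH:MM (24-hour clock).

1 March 2032 is a Monday, so the first Sunday is March 7 and the second is March 14.
1 October 2032 is a Friday, so the first Sunday is October 3 and the third is October 17.
September 21, 2032 lies within the daylight-saving period (14 March – 17 October), so Ardide Sector is on daylight time, UTC−03:15.
20:00 Ardide Sector + 3h15m = 23:15 UTC.
1 February 2032 is a Sunday, so the first Monday is February 2 and the third is February 16.
1 September 2032 is a Wednesday, so the first Sunday is September 5 and the fourth is September 26.
At the standard offset (UTC+02:00), 23:15 UTC + 2h = 01:15 Orath standard time (rolling into the next day, 22 September 2032).
The standard-time date in Orath, September 22, 2032, lies within the daylight-saving period (16 February – 26 September), so Orath is on daylight time, UTC+03:00.
23:15 UTC + 3h = 02:15 Orath (rolling into the next day, 22 September 2032).

02:15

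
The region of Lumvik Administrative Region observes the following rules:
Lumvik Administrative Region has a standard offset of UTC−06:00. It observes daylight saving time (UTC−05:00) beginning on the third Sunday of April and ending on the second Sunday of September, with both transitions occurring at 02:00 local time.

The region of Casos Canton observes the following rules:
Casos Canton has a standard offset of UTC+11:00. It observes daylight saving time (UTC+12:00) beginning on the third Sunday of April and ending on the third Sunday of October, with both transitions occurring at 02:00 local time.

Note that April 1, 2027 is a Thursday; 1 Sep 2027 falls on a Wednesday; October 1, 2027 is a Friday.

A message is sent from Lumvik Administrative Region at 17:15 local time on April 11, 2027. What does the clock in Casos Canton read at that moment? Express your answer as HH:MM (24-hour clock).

1 April 2027 is a Thursday, so the first Sunday is April 4 and the third is April 18.
1 September 2027 is a Wednesday, so the first Sunday is September 5 and the second is September 12.
Daylight saving runs 18 April – 12 September; April 11, 2027 is outside that window, so Lumvik Administrative Region is on standard time at UTC−06:00.
17:15 Lumvik Administrative Region + 6h = 23:15 UTC.
1 April 2027 is a Thursday, so the first Sunday is April 4 and the third is April 18.
1 October 2027 is a Friday, so the first Sunday is October 3 and the third is October 17.
At the standard offset (UTC+11:00), 23:15 UTC + 11h = 10:15 Casos Canton standard time (rolling into the next day, 12 April 2027).
Daylight saving runs 18 April – 17 October; the standard-time date in Casos Canton, April 12, 2027, is outside that window, so Casos Canton is on standard time at UTC+11:00.
23:15 UTC + 11h = 10:15 Casos Canton (rolling into the next day, 12 April 2027).

10:15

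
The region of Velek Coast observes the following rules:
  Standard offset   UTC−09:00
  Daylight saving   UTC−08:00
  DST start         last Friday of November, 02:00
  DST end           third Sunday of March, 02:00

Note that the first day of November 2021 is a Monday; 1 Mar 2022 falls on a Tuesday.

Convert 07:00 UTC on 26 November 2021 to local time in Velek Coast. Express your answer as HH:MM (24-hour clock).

22:00

1 November 2021 is a Monday, so Fridays fall on 5, 12, 19, 26; the last is November 26.
1 March 2022 is a Tuesday, so the first Sunday is March 6 and the third is March 20.
At the standard offset (UTC−09:00), 07:00 UTC − 9h = 22:00 Velek Coast standard time (rolling into the previous day, 25 November 2021).
The standard-time date in Velek Coast, 25 November 2021, is outside the daylight-saving period (26 November 2021 – 20 March 2022), so Velek Coast is on standard time, UTC−09:00.
07:00 UTC − 9h = 22:00 local (rolling into the previous day, 25 November 2021).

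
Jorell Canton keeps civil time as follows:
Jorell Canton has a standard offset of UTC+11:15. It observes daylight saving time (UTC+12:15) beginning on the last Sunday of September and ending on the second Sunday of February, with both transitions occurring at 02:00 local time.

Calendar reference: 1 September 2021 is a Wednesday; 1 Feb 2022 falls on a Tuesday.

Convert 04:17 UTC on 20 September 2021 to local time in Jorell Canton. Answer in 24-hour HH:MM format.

1 September 2021 is a Wednesday, so Sundays fall on 5, 12, 19, 26; the last is September 26.
1 February 2022 is a Tuesday, so the first Sunday is February 6 and the second is February 13.
At the standard offset (UTC+11:15), 04:17 UTC + 11h15m = 15:32 Jorell Canton standard time.
The standard-time date in Jorell Canton, 20 September 2021, is outside the daylight-saving period (26 September 2021 – 13 February 2022), so Jorell Canton is on standard time, UTC+11:15.
04:17 UTC + 11h15m = 15:32 local.

15:32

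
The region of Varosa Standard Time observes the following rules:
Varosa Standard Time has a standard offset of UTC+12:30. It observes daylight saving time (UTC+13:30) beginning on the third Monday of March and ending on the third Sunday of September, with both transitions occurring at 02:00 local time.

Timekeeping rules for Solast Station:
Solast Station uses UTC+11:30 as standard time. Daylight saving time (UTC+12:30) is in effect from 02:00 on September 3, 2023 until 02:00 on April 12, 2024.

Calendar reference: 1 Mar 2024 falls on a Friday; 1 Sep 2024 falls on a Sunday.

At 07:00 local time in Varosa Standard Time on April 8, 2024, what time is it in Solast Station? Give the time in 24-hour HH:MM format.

1 March 2024 is a Friday, so the first Monday is March 4 and the third is March 18.
1 September 2024 is a Sunday, so the first Sunday is September 1 and the third is September 15.
April 8, 2024 lies within the daylight-saving period (18 March – 15 September), so Varosa Standard Time is on daylight time, UTC+13:30.
07:00 Varosa Standard Time − 13h30m = 17:30 UTC (rolling into the previous day, 7 April 2024).
At the standard offset (UTC+11:30), 17:30 UTC + 11h30m = 05:00 Solast Station standard time (rolling into the next day, 8 April 2024).
The standard-time date in Solast Station, April 8, 2024, falls between 3 September 2023 and 12 April 2024, so daylight saving is in effect and Solast Station is at UTC+12:30.
17:30 UTC + 12h30m = 06:00 Solast Station (rolling into the next day, 8 April 2024).

06:00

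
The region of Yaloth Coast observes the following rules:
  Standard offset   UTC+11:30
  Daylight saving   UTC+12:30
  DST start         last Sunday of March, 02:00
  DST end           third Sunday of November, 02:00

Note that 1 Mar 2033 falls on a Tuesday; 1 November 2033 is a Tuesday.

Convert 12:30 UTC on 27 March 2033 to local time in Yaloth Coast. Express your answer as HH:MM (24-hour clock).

1 March 2033 is a Tuesday, so Sundays fall on 6, 13, 20, 27; the last is March 27.
1 November 2033 is a Tuesday, so the first Sunday is November 6 and the third is November 20.
At the standard offset (UTC+11:30), 12:30 UTC + 11h30m = 00:00 Yaloth Coast standard time (rolling into the next day, 28 March 2033).
Daylight saving runs 27 March – 20 November; the standard-time date in Yaloth Coast, 28 March 2033, is inside that window, so Yaloth Coast is at UTC+12:30.
12:30 UTC + 12h30m = 01:00 local (rolling into the next day, 28 March 2033).

01:00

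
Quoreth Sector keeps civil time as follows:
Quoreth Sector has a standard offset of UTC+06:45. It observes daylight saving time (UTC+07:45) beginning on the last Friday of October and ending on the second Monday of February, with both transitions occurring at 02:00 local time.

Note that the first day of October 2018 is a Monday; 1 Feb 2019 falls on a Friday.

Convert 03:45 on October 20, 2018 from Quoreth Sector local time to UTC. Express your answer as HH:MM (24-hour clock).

21:00

1 October 2018 is a Monday, so Fridays fall on 5, 12, 19, 26; the last is October 26.
1 February 2019 is a Friday, so the first Monday is February 4 and the second is February 11.
October 20, 2018 is outside the daylight-saving period (26 October 2018 – 11 February 2019), so Quoreth Sector is on standard time, UTC+06:45.
03:45 local − 6h45m = 21:00 UTC (rolling into the previous day, 19 October 2018).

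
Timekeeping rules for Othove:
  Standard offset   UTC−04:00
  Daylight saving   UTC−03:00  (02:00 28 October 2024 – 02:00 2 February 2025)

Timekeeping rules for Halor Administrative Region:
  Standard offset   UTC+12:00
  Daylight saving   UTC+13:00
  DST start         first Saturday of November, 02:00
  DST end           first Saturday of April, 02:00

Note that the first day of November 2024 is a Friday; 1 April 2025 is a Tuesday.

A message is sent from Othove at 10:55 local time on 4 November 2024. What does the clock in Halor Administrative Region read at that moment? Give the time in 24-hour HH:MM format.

4 November 2024 falls between 28 October 2024 and 2 February 2025, so daylight saving is in effect and Othove is at UTC−03:00.
10:55 Othove + 3h = 13:55 UTC.
1 November 2024 is a Friday, so the first Saturday is November 2.
1 April 2025 is a Tuesday, so the first Saturday is April 5.
At the standard offset (UTC+12:00), 13:55 UTC + 12h = 01:55 Halor Administrative Region standard time (rolling into the next day, 5 November 2024).
The standard-time date in Halor Administrative Region, 5 November 2024, lies within the daylight-saving period (2 November 2024 – 5 April 2025), so Halor Administrative Region is on daylight time, UTC+13:00.
13:55 UTC + 13h = 02:55 Halor Administrative Region (rolling into the next day, 5 November 2024).

02:55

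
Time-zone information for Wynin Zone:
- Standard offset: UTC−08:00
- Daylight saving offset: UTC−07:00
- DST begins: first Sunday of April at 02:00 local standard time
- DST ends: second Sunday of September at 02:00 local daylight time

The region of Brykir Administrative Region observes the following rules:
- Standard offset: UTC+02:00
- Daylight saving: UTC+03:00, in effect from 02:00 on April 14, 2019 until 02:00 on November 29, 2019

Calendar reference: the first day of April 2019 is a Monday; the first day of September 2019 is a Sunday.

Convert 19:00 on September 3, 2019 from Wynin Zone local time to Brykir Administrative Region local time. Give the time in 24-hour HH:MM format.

05:00

1 April 2019 is a Monday, so the first Sunday is April 7.
1 September 2019 is a Sunday, so the first Sunday is September 1 and the second is September 8.
Daylight saving runs 7 April – 8 September; September 3, 2019 is inside that window, so Wynin Zone is at UTC−07:00.
19:00 Wynin Zone + 7h = 02:00 UTC (rolling into the next day, 4 September 2019).
At the standard offset (UTC+02:00), 02:00 UTC + 2h = 04:00 Brykir Administrative Region standard time.
The standard-time date in Brykir Administrative Region, September 4, 2019, falls between 14 April and 29 November, so daylight saving is in effect and Brykir Administrative Region is at UTC+03:00.
02:00 UTC + 3h = 05:00 Brykir Administrative Region.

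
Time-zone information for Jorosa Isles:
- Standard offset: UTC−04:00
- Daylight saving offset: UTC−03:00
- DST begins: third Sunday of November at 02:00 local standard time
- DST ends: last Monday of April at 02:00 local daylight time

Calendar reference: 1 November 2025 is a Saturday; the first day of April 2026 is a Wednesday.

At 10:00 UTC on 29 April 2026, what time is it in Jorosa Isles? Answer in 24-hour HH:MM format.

06:00

1 November 2025 is a Saturday, so the first Sunday is November 2 and the third is November 16.
1 April 2026 is a Wednesday, so Mondays fall on 6, 13, 20, 27; the last is April 27.
At the standard offset (UTC−04:00), 10:00 UTC − 4h = 06:00 Jorosa Isles standard time.
The standard-time date in Jorosa Isles, 29 April 2026, does not fall between 16 November 2025 and 27 April 2026, so daylight saving is not in effect and Jorosa Isles is at UTC−04:00.
10:00 UTC − 4h = 06:00 local.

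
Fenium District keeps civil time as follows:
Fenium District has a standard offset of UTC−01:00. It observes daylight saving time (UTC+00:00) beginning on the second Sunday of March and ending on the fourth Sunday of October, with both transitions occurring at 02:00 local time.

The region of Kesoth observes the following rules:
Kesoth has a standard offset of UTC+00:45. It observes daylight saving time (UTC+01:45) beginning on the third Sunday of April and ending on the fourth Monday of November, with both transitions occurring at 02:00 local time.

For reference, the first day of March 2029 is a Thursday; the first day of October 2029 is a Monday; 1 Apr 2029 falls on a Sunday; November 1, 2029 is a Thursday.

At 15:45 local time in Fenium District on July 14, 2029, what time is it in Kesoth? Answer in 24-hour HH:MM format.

17:30

1 March 2029 is a Thursday, so the first Sunday is March 4 and the second is March 11.
1 October 2029 is a Monday, so the first Sunday is October 7 and the fourth is October 28.
July 14, 2029 lies within the daylight-saving period (11 March – 28 October), so Fenium District is on daylight time, UTC+00:00.
15:45 Fenium District − 0h = 15:45 UTC.
1 April 2029 is a Sunday, so the first Sunday is April 1 and the third is April 15.
1 November 2029 is a Thursday, so the first Monday is November 5 and the fourth is November 26.
At the standard offset (UTC+00:45), 15:45 UTC + 0h45m = 16:30 Kesoth standard time.
The standard-time date in Kesoth, July 14, 2029, lies within the daylight-saving period (15 April – 26 November), so Kesoth is on daylight time, UTC+01:45.
15:45 UTC + 1h45m = 17:30 Kesoth.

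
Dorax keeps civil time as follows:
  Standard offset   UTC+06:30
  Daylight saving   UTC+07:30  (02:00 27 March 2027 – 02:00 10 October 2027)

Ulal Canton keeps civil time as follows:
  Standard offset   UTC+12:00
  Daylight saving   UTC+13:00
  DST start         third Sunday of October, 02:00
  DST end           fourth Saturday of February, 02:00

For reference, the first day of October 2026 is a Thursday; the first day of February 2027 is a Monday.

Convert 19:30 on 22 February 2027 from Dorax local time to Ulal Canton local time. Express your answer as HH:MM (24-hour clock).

02:00

Daylight saving runs 27 March – 10 October; 22 February 2027 is outside that window, so Dorax is on standard time at UTC+06:30.
19:30 Dorax − 6h30m = 13:00 UTC.
1 October 2026 is a Thursday, so the first Sunday is October 4 and the third is October 18.
1 February 2027 is a Monday, so the first Saturday is February 6 and the fourth is February 27.
At the standard offset (UTC+12:00), 13:00 UTC + 12h = 01:00 Ulal Canton standard time (rolling into the next day, 23 February 2027).
The standard-time date in Ulal Canton, 23 February 2027, lies within the daylight-saving period (18 October 2026 – 27 February 2027), so Ulal Canton is on daylight time, UTC+13:00.
13:00 UTC + 13h = 02:00 Ulal Canton (rolling into the next day, 23 February 2027).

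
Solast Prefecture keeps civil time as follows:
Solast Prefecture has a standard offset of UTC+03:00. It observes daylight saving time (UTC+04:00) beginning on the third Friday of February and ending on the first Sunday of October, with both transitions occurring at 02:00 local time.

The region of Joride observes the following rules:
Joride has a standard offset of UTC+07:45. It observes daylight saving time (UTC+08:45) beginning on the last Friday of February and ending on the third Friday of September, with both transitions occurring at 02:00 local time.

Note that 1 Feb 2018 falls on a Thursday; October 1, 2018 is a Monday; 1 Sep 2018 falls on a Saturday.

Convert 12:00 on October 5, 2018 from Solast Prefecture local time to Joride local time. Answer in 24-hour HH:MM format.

1 February 2018 is a Thursday, so the first Friday is February 2 and the third is February 16.
1 October 2018 is a Monday, so the first Sunday is October 7.
October 5, 2018 falls between 16 February and 7 October, so daylight saving is in effect and Solast Prefecture is at UTC+04:00.
12:00 Solast Prefecture − 4h = 08:00 UTC.
1 February 2018 is a Thursday, so Fridays fall on 2, 9, 16, 23; the last is February 23.
1 September 2018 is a Saturday, so the first Friday is September 7 and the third is September 21.
At the standard offset (UTC+07:45), 08:00 UTC + 7h45m = 15:45 Joride standard time.
The standard-time date in Joride, October 5, 2018, is outside the daylight-saving period (23 February – 21 September), so Joride is on standard time, UTC+07:45.
08:00 UTC + 7h45m = 15:45 Joride.

15:45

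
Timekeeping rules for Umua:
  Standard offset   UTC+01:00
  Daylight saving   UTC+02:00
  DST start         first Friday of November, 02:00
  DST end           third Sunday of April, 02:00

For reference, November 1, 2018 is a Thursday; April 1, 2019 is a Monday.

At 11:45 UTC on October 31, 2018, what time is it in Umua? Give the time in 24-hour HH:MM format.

1 November 2018 is a Thursday, so the first Friday is November 2.
1 April 2019 is a Monday, so the first Sunday is April 7 and the third is April 21.
At the standard offset (UTC+01:00), 11:45 UTC + 1h = 12:45 Umua standard time.
The standard-time date in Umua, October 31, 2018, does not fall between 2 November 2018 and 21 April 2019, so daylight saving is not in effect and Umua is at UTC+01:00.
11:45 UTC + 1h = 12:45 local.

12:45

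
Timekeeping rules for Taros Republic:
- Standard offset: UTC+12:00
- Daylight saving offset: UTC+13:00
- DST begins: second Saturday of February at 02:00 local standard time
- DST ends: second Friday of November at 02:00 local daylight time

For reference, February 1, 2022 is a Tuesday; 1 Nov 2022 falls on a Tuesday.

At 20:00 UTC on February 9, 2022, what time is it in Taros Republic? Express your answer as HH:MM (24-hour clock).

08:00

1 February 2022 is a Tuesday, so the first Saturday is February 5 and the second is February 12.
1 November 2022 is a Tuesday, so the first Friday is November 4 and the second is November 11.
At the standard offset (UTC+12:00), 20:00 UTC + 12h = 08:00 Taros Republic standard time (rolling into the next day, 10 February 2022).
Daylight saving runs 12 February – 11 November; the standard-time date in Taros Republic, February 10, 2022, is outside that window, so Taros Republic is on standard time at UTC+12:00.
20:00 UTC + 12h = 08:00 local (rolling into the next day, 10 February 2022).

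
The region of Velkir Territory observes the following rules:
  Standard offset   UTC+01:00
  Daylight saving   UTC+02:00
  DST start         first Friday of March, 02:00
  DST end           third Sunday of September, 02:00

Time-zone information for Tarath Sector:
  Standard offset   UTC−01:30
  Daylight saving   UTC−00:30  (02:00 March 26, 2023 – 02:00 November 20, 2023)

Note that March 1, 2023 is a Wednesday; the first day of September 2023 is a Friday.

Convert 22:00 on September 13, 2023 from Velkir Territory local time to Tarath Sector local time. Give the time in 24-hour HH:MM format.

1 March 2023 is a Wednesday, so the first Friday is March 3.
1 September 2023 is a Friday, so the first Sunday is September 3 and the third is September 17.
Daylight saving runs 3 March – 17 September; September 13, 2023 is inside that window, so Velkir Territory is at UTC+02:00.
22:00 Velkir Territory − 2h = 20:00 UTC.
At the standard offset (UTC−01:30), 20:00 UTC − 1h30m = 18:30 Tarath Sector standard time.
The standard-time date in Tarath Sector, September 13, 2023, falls between 26 March and 20 November, so daylight saving is in effect and Tarath Sector is at UTC−00:30.
20:00 UTC − 0h30m = 19:30 Tarath Sector.

19:30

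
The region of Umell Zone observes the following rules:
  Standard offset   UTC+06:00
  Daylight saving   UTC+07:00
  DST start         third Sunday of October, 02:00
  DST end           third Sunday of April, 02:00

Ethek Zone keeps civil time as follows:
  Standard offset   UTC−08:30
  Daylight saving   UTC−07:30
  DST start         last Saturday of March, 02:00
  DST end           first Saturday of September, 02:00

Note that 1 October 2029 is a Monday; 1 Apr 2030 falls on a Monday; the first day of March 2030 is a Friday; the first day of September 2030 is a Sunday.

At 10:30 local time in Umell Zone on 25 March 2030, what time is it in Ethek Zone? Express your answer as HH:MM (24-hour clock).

19:00

1 October 2029 is a Monday, so the first Sunday is October 7 and the third is October 21.
1 April 2030 is a Monday, so the first Sunday is April 7 and the third is April 21.
Daylight saving runs 21 October 2029 – 21 April 2030; 25 March 2030 is inside that window, so Umell Zone is at UTC+07:00.
10:30 Umell Zone − 7h = 03:30 UTC.
1 March 2030 is a Friday, so Saturdays fall on 2, 9, 16, 23, 30; the last is March 30.
1 September 2030 is a Sunday, so the first Saturday is September 7.
At the standard offset (UTC−08:30), 03:30 UTC − 8h30m = 19:00 Ethek Zone standard time (rolling into the previous day, 24 March 2030).
Daylight saving runs 30 March – 7 September; the standard-time date in Ethek Zone, 24 March 2030, is outside that window, so Ethek Zone is on standard time at UTC−08:30.
03:30 UTC − 8h30m = 19:00 Ethek Zone (rolling into the previous day, 24 March 2030).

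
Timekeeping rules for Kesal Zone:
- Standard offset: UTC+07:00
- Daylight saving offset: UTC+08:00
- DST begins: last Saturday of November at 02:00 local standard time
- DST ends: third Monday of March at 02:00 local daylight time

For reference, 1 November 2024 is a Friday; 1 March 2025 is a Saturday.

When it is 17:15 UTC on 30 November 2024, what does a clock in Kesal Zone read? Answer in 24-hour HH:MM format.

01:15

1 November 2024 is a Friday, so Saturdays fall on 2, 9, 16, 23, 30; the last is November 30.
1 March 2025 is a Saturday, so the first Monday is March 3 and the third is March 17.
At the standard offset (UTC+07:00), 17:15 UTC + 7h = 00:15 Kesal Zone standard time (rolling into the next day, 1 December 2024).
Daylight saving runs 30 November 2024 – 17 March 2025; the standard-time date in Kesal Zone, 1 December 2024, is inside that window, so Kesal Zone is at UTC+08:00.
17:15 UTC + 8h = 01:15 local (rolling into the next day, 1 December 2024).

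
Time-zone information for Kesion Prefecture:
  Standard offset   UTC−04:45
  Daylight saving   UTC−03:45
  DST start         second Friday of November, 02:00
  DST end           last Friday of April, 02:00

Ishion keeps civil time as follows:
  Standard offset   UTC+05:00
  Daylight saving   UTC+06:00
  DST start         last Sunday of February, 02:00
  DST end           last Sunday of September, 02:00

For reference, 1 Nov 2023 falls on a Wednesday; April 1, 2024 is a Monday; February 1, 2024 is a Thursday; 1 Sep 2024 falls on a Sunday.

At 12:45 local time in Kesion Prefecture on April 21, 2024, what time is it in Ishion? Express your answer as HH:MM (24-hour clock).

22:30

1 November 2023 is a Wednesday, so the first Friday is November 3 and the second is November 10.
1 April 2024 is a Monday, so Fridays fall on 5, 12, 19, 26; the last is April 26.
April 21, 2024 lies within the daylight-saving period (10 November 2023 – 26 April 2024), so Kesion Prefecture is on daylight time, UTC−03:45.
12:45 Kesion Prefecture + 3h45m = 16:30 UTC.
1 February 2024 is a Thursday, so Sundays fall on 4, 11, 18, 25; the last is February 25.
1 September 2024 is a Sunday, so Sundays fall on 1, 8, 15, 22, 29; the last is September 29.
At the standard offset (UTC+05:00), 16:30 UTC + 5h = 21:30 Ishion standard time.
The standard-time date in Ishion, April 21, 2024, falls between 25 February and 29 September, so daylight saving is in effect and Ishion is at UTC+06:00.
16:30 UTC + 6h = 22:30 Ishion.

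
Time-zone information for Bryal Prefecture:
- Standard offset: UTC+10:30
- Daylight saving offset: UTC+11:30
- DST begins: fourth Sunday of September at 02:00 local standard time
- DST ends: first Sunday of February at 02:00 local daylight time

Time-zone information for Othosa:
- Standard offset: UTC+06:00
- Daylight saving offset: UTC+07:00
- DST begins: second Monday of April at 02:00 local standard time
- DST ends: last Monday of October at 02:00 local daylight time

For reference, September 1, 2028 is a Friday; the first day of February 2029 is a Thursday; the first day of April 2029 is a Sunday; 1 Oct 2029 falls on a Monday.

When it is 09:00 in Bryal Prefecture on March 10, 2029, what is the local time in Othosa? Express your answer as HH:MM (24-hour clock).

1 September 2028 is a Friday, so the first Sunday is September 3 and the fourth is September 24.
1 February 2029 is a Thursday, so the first Sunday is February 4.
March 10, 2029 does not fall between 24 September 2028 and 4 February 2029, so daylight saving is not in effect and Bryal Prefecture is at UTC+10:30.
09:00 Bryal Prefecture − 10h30m = 22:30 UTC (rolling into the previous day, 9 March 2029).
1 April 2029 is a Sunday, so the first Monday is April 2 and the second is April 9.
1 October 2029 is a Monday, so Mondays fall on 1, 8, 15, 22, 29; the last is October 29.
At the standard offset (UTC+06:00), 22:30 UTC + 6h = 04:30 Othosa standard time (rolling into the next day, 10 March 2029).
The standard-time date in Othosa, March 10, 2029, is outside the daylight-saving period (9 April – 29 October), so Othosa is on standard time, UTC+06:00.
22:30 UTC + 6h = 04:30 Othosa (rolling into the next day, 10 March 2029).

04:30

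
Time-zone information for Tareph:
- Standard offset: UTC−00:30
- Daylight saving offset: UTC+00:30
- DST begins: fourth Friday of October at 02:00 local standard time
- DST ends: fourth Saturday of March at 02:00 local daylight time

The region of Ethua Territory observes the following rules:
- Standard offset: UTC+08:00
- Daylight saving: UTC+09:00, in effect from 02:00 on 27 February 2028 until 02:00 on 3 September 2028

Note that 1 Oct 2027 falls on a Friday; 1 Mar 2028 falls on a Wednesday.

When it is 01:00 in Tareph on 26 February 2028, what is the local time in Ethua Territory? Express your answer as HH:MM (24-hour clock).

08:30

1 October 2027 is a Friday, so the first Friday is October 1 and the fourth is October 22.
1 March 2028 is a Wednesday, so the first Saturday is March 4 and the fourth is March 25.
26 February 2028 lies within the daylight-saving period (22 October 2027 – 25 March 2028), so Tareph is on daylight time, UTC+00:30.
01:00 Tareph − 0h30m = 00:30 UTC.
At the standard offset (UTC+08:00), 00:30 UTC + 8h = 08:30 Ethua Territory standard time.
The standard-time date in Ethua Territory, 26 February 2028, is outside the daylight-saving period (27 February – 3 September), so Ethua Territory is on standard time, UTC+08:00.
00:30 UTC + 8h = 08:30 Ethua Territory.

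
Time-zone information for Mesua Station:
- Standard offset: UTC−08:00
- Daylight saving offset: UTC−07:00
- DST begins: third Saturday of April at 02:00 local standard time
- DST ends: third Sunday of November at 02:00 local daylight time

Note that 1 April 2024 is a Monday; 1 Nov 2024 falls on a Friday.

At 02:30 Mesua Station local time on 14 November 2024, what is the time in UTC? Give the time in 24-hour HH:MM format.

09:30

1 April 2024 is a Monday, so the first Saturday is April 6 and the third is April 20.
1 November 2024 is a Friday, so the first Sunday is November 3 and the third is November 17.
Daylight saving runs 20 April – 17 November; 14 November 2024 is inside that window, so Mesua Station is at UTC−07:00.
02:30 local + 7h = 09:30 UTC.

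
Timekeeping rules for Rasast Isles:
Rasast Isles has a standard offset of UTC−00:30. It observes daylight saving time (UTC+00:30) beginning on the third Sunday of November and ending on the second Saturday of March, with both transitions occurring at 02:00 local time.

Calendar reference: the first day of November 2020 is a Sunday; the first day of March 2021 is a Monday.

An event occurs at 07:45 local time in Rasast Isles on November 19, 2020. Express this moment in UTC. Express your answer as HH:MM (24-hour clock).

07:15

1 November 2020 is a Sunday, so the first Sunday is November 1 and the third is November 15.
1 March 2021 is a Monday, so the first Saturday is March 6 and the second is March 13.
November 19, 2020 falls between 15 November 2020 and 13 March 2021, so daylight saving is in effect and Rasast Isles is at UTC+00:30.
07:45 local − 0h30m = 07:15 UTC.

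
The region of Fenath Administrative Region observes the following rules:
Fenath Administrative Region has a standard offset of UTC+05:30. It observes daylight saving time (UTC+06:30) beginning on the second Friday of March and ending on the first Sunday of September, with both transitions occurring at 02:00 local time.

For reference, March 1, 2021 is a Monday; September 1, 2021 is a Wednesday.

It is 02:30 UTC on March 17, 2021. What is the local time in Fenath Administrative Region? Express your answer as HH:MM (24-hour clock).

09:00

1 March 2021 is a Monday, so the first Friday is March 5 and the second is March 12.
1 September 2021 is a Wednesday, so the first Sunday is September 5.
At the standard offset (UTC+05:30), 02:30 UTC + 5h30m = 08:00 Fenath Administrative Region standard time.
Daylight saving runs 12 March – 5 September; the standard-time date in Fenath Administrative Region, March 17, 2021, is inside that window, so Fenath Administrative Region is at UTC+06:30.
02:30 UTC + 6h30m = 09:00 local.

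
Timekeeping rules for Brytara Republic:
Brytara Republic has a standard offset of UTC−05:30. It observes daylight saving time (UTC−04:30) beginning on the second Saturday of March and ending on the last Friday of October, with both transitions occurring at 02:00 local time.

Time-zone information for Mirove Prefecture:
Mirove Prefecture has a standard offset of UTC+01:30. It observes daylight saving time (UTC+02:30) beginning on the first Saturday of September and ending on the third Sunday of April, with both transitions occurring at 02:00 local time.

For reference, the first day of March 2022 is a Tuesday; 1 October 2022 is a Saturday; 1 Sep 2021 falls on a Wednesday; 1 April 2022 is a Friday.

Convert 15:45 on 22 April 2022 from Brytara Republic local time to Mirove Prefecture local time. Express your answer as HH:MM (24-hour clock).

1 March 2022 is a Tuesday, so the first Saturday is March 5 and the second is March 12.
1 October 2022 is a Saturday, so Fridays fall on 7, 14, 21, 28; the last is October 28.
Daylight saving runs 12 March – 28 October; 22 April 2022 is inside that window, so Brytara Republic is at UTC−04:30.
15:45 Brytara Republic + 4h30m = 20:15 UTC.
1 September 2021 is a Wednesday, so the first Saturday is September 4.
1 April 2022 is a Friday, so the first Sunday is April 3 and the third is April 17.
At the standard offset (UTC+01:30), 20:15 UTC + 1h30m = 21:45 Mirove Prefecture standard time.
Daylight saving runs 4 September 2021 – 17 April 2022; the standard-time date in Mirove Prefecture, 22 April 2022, is outside that window, so Mirove Prefecture is on standard time at UTC+01:30.
20:15 UTC + 1h30m = 21:45 Mirove Prefecture.

21:45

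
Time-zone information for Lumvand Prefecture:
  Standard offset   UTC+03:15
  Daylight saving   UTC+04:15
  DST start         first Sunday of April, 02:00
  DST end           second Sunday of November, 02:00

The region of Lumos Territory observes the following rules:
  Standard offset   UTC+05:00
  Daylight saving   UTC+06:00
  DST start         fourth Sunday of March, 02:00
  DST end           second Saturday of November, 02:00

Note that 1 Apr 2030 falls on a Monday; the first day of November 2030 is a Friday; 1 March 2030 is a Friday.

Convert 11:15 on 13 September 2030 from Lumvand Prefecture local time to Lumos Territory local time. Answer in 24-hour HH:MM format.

1 April 2030 is a Monday, so the first Sunday is April 7.
1 November 2030 is a Friday, so the first Sunday is November 3 and the second is November 10.
Daylight saving runs 7 April – 10 November; 13 September 2030 is inside that window, so Lumvand Prefecture is at UTC+04:15.
11:15 Lumvand Prefecture − 4h15m = 07:00 UTC.
1 March 2030 is a Friday, so the first Sunday is March 3 and the fourth is March 24.
1 November 2030 is a Friday, so the first Saturday is November 2 and the second is November 9.
At the standard offset (UTC+05:00), 07:00 UTC + 5h = 12:00 Lumos Territory standard time.
The standard-time date in Lumos Territory, 13 September 2030, lies within the daylight-saving period (24 March – 9 November), so Lumos Territory is on daylight time, UTC+06:00.
07:00 UTC + 6h = 13:00 Lumos Territory.

13:00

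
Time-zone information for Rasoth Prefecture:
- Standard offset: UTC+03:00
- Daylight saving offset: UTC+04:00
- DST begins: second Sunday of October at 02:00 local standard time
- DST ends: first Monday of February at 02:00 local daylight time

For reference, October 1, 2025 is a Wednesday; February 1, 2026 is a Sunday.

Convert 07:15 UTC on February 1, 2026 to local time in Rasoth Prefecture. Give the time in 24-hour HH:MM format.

1 October 2025 is a Wednesday, so the first Sunday is October 5 and the second is October 12.
1 February 2026 is a Sunday, so the first Monday is February 2.
At the standard offset (UTC+03:00), 07:15 UTC + 3h = 10:15 Rasoth Prefecture standard time.
Daylight saving runs 12 October 2025 – 2 February 2026; the standard-time date in Rasoth Prefecture, February 1, 2026, is inside that window, so Rasoth Prefecture is at UTC+04:00.
07:15 UTC + 4h = 11:15 local.

11:15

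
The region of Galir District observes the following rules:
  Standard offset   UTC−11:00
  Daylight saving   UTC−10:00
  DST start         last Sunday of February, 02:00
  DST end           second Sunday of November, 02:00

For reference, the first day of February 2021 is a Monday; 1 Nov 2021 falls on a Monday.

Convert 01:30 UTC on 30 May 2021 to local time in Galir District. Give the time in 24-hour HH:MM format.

15:30

1 February 2021 is a Monday, so Sundays fall on 7, 14, 21, 28; the last is February 28.
1 November 2021 is a Monday, so the first Sunday is November 7 and the second is November 14.
At the standard offset (UTC−11:00), 01:30 UTC − 11h = 14:30 Galir District standard time (rolling into the previous day, 29 May 2021).
The standard-time date in Galir District, 29 May 2021, lies within the daylight-saving period (28 February – 14 November), so Galir District is on daylight time, UTC−10:00.
01:30 UTC − 10h = 15:30 local (rolling into the previous day, 29 May 2021).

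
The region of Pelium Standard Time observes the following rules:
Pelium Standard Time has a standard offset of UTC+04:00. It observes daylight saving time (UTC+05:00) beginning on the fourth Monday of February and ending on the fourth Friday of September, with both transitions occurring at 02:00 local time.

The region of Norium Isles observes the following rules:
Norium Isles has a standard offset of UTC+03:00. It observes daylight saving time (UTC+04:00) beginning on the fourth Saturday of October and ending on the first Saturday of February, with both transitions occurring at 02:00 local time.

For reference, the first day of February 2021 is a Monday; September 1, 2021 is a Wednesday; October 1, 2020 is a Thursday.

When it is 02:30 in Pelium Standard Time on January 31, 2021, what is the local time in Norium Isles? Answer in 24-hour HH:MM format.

1 February 2021 is a Monday, so the first Monday is February 1 and the fourth is February 22.
1 September 2021 is a Wednesday, so the first Friday is September 3 and the fourth is September 24.
Daylight saving runs 22 February – 24 September; January 31, 2021 is outside that window, so Pelium Standard Time is on standard time at UTC+04:00.
02:30 Pelium Standard Time − 4h = 22:30 UTC (rolling into the previous day, 30 January 2021).
1 October 2020 is a Thursday, so the first Saturday is October 3 and the fourth is October 24.
1 February 2021 is a Monday, so the first Saturday is February 6.
At the standard offset (UTC+03:00), 22:30 UTC + 3h = 01:30 Norium Isles standard time (rolling into the next day, 31 January 2021).
The standard-time date in Norium Isles, January 31, 2021, falls between 24 October 2020 and 6 February 2021, so daylight saving is in effect and Norium Isles is at UTC+04:00.
22:30 UTC + 4h = 02:30 Norium Isles (rolling into the next day, 31 January 2021).

02:30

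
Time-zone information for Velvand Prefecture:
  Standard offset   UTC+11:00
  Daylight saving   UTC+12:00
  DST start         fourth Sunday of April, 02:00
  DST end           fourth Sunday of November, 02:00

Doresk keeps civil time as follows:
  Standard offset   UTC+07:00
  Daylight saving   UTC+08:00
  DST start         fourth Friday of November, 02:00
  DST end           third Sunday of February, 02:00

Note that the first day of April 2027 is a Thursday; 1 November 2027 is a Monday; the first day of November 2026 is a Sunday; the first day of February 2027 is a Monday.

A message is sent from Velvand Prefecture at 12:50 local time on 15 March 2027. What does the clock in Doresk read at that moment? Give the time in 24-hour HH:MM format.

08:50

1 April 2027 is a Thursday, so the first Sunday is April 4 and the fourth is April 25.
1 November 2027 is a Monday, so the first Sunday is November 7 and the fourth is November 28.
Daylight saving runs 25 April – 28 November; 15 March 2027 is outside that window, so Velvand Prefecture is on standard time at UTC+11:00.
12:50 Velvand Prefecture − 11h = 01:50 UTC.
1 November 2026 is a Sunday, so the first Friday is November 6 and the fourth is November 27.
1 February 2027 is a Monday, so the first Sunday is February 7 and the third is February 21.
At the standard offset (UTC+07:00), 01:50 UTC + 7h = 08:50 Doresk standard time.
Daylight saving runs 27 November 2026 – 21 February 2027; the standard-time date in Doresk, 15 March 2027, is outside that window, so Doresk is on standard time at UTC+07:00.
01:50 UTC + 7h = 08:50 Doresk.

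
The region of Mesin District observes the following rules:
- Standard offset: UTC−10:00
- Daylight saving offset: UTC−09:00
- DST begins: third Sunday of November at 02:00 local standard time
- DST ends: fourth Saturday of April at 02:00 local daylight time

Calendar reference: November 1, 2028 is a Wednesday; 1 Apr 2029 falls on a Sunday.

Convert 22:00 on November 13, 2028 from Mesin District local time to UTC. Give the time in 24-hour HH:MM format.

1 November 2028 is a Wednesday, so the first Sunday is November 5 and the third is November 19.
1 April 2029 is a Sunday, so the first Saturday is April 7 and the fourth is April 28.
November 13, 2028 does not fall between 19 November 2028 and 28 April 2029, so daylight saving is not in effect and Mesin District is at UTC−10:00.
22:00 local + 10h = 08:00 UTC (rolling into the next day, 14 November 2028).

08:00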